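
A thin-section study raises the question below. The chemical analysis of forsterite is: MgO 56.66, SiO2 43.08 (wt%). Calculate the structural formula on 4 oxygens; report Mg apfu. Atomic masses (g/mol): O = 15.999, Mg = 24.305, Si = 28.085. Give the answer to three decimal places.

1.980 Mg apfu

MgO: 56.66/40.304 = 1.40582 mol → 1.40582 mol Mg, 1.40582 mol O.
SiO2: 43.08/60.083 = 0.71701 mol → 0.71701 mol Si, 1.43402 mol O.
Total oxygen = 2.83984 mol. Normalization factor = 4/2.83984 = 1.40853.
Mg per 4 O = 1.40582 × 1.40853 = 1.980.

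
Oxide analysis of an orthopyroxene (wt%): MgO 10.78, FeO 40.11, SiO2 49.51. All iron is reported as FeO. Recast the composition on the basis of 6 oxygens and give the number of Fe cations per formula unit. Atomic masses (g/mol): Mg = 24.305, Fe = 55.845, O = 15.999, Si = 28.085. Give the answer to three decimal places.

1.354 Fe apfu

MgO (M=40.304): mol = 0.26747; Mg = 0.26747, O = 0.26747.
FeO (M=71.844): mol = 0.55829; Fe = 0.55829, O = 0.55829.
SiO2 (M=60.083): mol = 0.82403; Si = 0.82403, O = 1.64806.
ΣO = 2.47382; factor = 6/ΣO = 2.42540.
Fe apfu = 0.55829 × 2.42540 = 1.354.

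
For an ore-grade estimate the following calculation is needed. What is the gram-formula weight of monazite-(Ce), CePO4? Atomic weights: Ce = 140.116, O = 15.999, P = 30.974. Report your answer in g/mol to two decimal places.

M = 1×140.116 + 1×30.974 + 4×15.999

235.09 g/mol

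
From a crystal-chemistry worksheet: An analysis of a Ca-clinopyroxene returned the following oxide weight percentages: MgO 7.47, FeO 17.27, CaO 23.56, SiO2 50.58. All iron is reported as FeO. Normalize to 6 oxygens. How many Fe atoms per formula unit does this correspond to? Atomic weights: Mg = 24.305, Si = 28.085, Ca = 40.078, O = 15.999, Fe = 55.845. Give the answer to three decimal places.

0.570 Fe apfu

MgO: 7.47/40.304 = 0.18534 mol → 0.18534 mol Mg, 0.18534 mol O.
FeO: 17.27/71.844 = 0.24038 mol → 0.24038 mol Fe, 0.24038 mol O.
CaO: 23.56/56.077 = 0.42014 mol → 0.42014 mol Ca, 0.42014 mol O.
SiO2: 50.58/60.083 = 0.84184 mol → 0.84184 mol Si, 1.68368 mol O.
Total oxygen = 2.52954 mol. Normalization factor = 6/2.52954 = 2.37197.
Fe per 6 O = 0.24038 × 2.37197 = 0.570.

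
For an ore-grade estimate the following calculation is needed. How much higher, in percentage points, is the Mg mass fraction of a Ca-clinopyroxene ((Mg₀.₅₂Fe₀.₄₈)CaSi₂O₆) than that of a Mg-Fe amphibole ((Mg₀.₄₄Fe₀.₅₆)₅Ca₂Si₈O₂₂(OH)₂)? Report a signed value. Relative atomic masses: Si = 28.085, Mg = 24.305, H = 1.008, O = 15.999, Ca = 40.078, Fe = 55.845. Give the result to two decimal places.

-0.48 percentage points

First mineral: 12.639 g Mg in 231.686 g formula = 5.46 wt% Mg.
Second mineral: 53.471 g Mg in 900.665 g formula = 5.94 wt% Mg.
5.46% − 5.94% gives a difference of -0.48 percentage points.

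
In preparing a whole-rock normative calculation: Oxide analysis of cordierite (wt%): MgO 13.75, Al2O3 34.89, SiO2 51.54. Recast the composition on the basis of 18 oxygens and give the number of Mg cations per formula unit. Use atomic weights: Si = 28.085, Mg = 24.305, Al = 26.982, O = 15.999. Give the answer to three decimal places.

1.992 Mg apfu

MgO (M=40.304): mol = 0.34116; Mg = 0.34116, O = 0.34116.
Al2O3 (M=101.961): mol = 0.34219; Al = 0.68438, O = 1.02657.
SiO2 (M=60.083): mol = 0.85781; Si = 0.85781, O = 1.71562.
ΣO = 3.08335; factor = 18/ΣO = 5.83781.
Mg apfu = 0.34116 × 5.83781 = 1.992.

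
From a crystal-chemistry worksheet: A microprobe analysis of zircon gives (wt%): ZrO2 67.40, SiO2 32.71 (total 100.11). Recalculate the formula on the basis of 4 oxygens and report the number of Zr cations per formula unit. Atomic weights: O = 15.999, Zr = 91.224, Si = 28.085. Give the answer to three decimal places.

1.002 Zr apfu

ZrO2: 67.40/123.222 = 0.54698 mol → 0.54698 mol Zr, 1.09396 mol O.
SiO2: 32.71/60.083 = 0.54441 mol → 0.54441 mol Si, 1.08882 mol O.
Total oxygen = 2.18278 mol. Normalization factor = 4/2.18278 = 1.83253.
Zr per 4 O = 0.54698 × 1.83253 = 1.002.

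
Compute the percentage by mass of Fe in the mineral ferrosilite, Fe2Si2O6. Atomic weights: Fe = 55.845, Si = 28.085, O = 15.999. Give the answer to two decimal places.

42.33 mass %

Molar mass of Fe2Si2O6: 2*55.845 + 2*28.085 + 6*15.999 = 263.854 g/mol.
Mass of Fe per formula unit: 2 × 55.845 = 111.690 g.
Weight fraction Fe = 111.690 / 263.854 = 0.4233.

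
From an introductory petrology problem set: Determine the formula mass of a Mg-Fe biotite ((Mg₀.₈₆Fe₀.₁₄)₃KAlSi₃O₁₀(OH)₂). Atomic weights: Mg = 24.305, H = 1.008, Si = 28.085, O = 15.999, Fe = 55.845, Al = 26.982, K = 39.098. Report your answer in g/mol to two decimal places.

Mg: 2.58 × 24.305 = 62.7069
Fe: 0.42 × 55.845 = 23.4549
K: 1 × 39.098 = 39.0980
Al: 1 × 26.982 = 26.9820
Si: 3 × 28.085 = 84.2550
O: 12 × 15.999 = 191.9880
H: 2 × 1.008 = 2.0160
Summing the contributions gives the formula mass.

430.50 g/mol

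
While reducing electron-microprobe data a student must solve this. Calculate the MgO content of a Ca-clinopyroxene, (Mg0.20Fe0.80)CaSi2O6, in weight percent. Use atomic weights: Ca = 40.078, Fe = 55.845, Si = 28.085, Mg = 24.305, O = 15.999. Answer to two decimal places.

3.33 wt%

Formula mass = 241.779 g/mol.
0.20 Mg → 0.2000 mol MgO per formula unit; M(MgO) = 40.304, so MgO mass = 8.061 g.
8.061/241.779 × 100 = 3.33 wt%.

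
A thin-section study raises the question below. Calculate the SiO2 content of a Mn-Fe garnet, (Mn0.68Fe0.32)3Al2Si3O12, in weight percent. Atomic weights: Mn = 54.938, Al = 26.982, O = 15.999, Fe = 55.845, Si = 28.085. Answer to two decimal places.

36.35 wt%

Formula mass = 495.892 g/mol.
3 Si → 3.0000 mol SiO2 per formula unit; M(SiO2) = 60.083, so SiO2 mass = 180.249 g.
180.249/495.892 × 100 = 36.35 wt%.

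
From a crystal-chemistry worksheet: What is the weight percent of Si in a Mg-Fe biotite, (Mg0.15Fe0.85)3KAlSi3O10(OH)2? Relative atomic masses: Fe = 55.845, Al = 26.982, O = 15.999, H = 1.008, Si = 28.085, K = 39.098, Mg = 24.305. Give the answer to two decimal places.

M((Mg0.15Fe0.85)3KAlSi3O10(OH)2) = 497.681 g/mol.
Si contributes 3 × 28.085 = 84.255 g per mole.
84.255/497.681 = 0.1693 → 16.93%.

16.93 mass %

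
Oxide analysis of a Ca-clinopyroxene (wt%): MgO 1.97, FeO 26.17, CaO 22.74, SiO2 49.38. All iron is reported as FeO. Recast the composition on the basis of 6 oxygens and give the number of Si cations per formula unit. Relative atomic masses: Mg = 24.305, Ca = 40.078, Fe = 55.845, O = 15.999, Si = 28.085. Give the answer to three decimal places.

2.003 Si apfu

MgO (M=40.304): mol = 0.04888; Mg = 0.04888, O = 0.04888.
FeO (M=71.844): mol = 0.36426; Fe = 0.36426, O = 0.36426.
CaO (M=56.077): mol = 0.40551; Ca = 0.40551, O = 0.40551.
SiO2 (M=60.083): mol = 0.82186; Si = 0.82186, O = 1.64372.
ΣO = 2.46237; factor = 6/ΣO = 2.43668.
Si apfu = 0.82186 × 2.43668 = 2.003.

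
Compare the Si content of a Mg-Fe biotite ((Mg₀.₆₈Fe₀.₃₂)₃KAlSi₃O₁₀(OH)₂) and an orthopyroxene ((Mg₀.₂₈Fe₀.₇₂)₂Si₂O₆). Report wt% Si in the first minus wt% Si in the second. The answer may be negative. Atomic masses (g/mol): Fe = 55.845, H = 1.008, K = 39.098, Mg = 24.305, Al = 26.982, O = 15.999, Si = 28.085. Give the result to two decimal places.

-3.99 percentage points

Si in (Mg₀.₆₈Fe₀.₃₂)₃KAlSi₃O₁₀(OH)₂: molar mass 447.532 g/mol; 3×28.085 = 84.255 g → 18.83 wt%.
Si in (Mg₀.₂₈Fe₀.₇₂)₂Si₂O₆: molar mass 246.192 g/mol; 2×28.085 = 56.170 g → 22.82 wt%.
Difference = 18.83 − 22.82 = -3.99 percentage points.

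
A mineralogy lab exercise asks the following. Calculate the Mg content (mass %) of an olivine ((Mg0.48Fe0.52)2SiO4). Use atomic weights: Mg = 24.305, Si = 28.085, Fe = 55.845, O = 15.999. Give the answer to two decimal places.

13.45 mass %

Formula mass = 0.96*24.305 + 1.04*55.845 + 1*28.085 + 4*15.999 = 173.493 g/mol, of which 23.333 g is Mg.
So Mg makes up 23.333/173.493 = 0.1345 of the mass, i.e. 13.45%.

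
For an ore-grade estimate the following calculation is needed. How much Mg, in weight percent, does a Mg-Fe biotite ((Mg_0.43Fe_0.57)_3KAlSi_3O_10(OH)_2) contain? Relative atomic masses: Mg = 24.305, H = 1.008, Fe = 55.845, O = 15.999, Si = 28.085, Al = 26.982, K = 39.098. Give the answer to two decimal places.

Molar mass of (Mg_0.43Fe_0.57)_3KAlSi_3O_10(OH)_2: 1.29·24.305 + 1.71·55.845 + 1·39.098 + 1·26.982 + 3·28.085 + 12·15.999 + 2·1.008 = 471.187 g/mol.
Mass of Mg per formula unit: 1.29 × 24.305 = 31.353 g.
Weight fraction Mg = 31.353 / 471.187 = 0.0665.

6.65 weight percent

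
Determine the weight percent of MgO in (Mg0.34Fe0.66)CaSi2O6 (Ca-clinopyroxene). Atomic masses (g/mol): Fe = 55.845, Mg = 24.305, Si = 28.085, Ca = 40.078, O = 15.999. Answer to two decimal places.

Formula mass = 237.363 g/mol.
0.34 Mg → 0.3400 mol MgO per formula unit; M(MgO) = 40.304, so MgO mass = 13.703 g.
13.703/237.363 × 100 = 5.77 wt%.

5.77 wt%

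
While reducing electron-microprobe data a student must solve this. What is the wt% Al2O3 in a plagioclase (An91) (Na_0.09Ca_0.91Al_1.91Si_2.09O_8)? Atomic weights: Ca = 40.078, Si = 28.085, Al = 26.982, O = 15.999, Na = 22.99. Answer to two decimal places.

35.18 wt%

M(Na_0.09Ca_0.91Al_1.91Si_2.09O_8) = 276.765 g/mol; M(Al2O3) = 101.961 g/mol.
Moles Al2O3 per formula unit = 1.91 Al ÷ 2 = 0.9550.
Al2O3 fraction = (0.9550 × 101.961) / 276.765 = 97.373/276.765 = 0.3518.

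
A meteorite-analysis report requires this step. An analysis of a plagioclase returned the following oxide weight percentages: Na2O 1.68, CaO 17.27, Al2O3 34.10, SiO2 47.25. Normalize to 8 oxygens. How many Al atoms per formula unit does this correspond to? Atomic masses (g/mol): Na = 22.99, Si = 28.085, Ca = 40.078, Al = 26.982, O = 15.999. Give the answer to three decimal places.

1.838 Al apfu

Na2O (M=61.979): mol = 0.02711; Na = 0.05422, O = 0.02711.
CaO (M=56.077): mol = 0.30797; Ca = 0.30797, O = 0.30797.
Al2O3 (M=101.961): mol = 0.33444; Al = 0.66888, O = 1.00332.
SiO2 (M=60.083): mol = 0.78641; Si = 0.78641, O = 1.57282.
ΣO = 2.91122; factor = 8/ΣO = 2.74799.
Al apfu = 0.66888 × 2.74799 = 1.838.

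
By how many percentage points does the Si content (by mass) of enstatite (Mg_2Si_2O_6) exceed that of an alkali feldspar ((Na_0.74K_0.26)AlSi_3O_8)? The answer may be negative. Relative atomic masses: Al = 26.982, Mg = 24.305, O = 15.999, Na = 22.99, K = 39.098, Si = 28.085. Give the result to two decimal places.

Si in Mg_2Si_2O_6: molar mass 200.774 g/mol; 2×28.085 = 56.170 g → 27.98 wt%.
Si in (Na_0.74K_0.26)AlSi_3O_8: molar mass 266.407 g/mol; 3×28.085 = 84.255 g → 31.63 wt%.
Difference = 27.98 − 31.63 = -3.65 percentage points.

-3.65 percentage points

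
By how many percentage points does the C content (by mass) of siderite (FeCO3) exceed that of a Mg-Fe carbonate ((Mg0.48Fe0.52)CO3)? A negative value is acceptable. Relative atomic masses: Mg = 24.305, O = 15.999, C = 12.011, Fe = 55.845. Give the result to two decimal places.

-1.56 percentage points

M(FeCO3) = 115.853 g/mol, so wt% C = 12.011/115.853 × 100 = 10.37%.
M((Mg0.48Fe0.52)CO3) = 100.714 g/mol, so wt% C = 12.011/100.714 × 100 = 11.93%.
10.37 − 11.93 = -1.56 pp.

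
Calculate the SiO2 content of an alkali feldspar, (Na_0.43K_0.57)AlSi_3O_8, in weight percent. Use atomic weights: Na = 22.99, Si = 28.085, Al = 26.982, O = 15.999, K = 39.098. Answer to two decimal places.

M((Na_0.43K_0.57)AlSi_3O_8) = 271.401 g/mol; M(SiO2) = 60.083 g/mol.
Moles SiO2 per formula unit = 3 Si ÷ 1 = 3.0000.
SiO2 fraction = (3.0000 × 60.083) / 271.401 = 180.249/271.401 = 0.6641.

66.41 wt%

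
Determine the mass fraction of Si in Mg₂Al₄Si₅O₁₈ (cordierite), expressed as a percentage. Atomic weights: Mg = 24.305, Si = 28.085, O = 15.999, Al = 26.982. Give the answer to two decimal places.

Molar mass of Mg₂Al₄Si₅O₁₈: 2*24.305 + 4*26.982 + 5*28.085 + 18*15.999 = 584.945 g/mol.
Mass of Si per formula unit: 5 × 28.085 = 140.425 g.
Weight fraction Si = 140.425 / 584.945 = 0.2401.

24.01 weight percent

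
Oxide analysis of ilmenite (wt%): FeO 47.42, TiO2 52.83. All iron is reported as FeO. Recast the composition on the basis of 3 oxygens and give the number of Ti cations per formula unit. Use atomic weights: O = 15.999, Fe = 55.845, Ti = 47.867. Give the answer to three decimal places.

1.001 Ti apfu

FeO (M=71.844): mol = 0.66004; Fe = 0.66004, O = 0.66004.
TiO2 (M=79.865): mol = 0.66149; Ti = 0.66149, O = 1.32298.
ΣO = 1.98302; factor = 3/ΣO = 1.51284.
Ti apfu = 0.66149 × 1.51284 = 1.001.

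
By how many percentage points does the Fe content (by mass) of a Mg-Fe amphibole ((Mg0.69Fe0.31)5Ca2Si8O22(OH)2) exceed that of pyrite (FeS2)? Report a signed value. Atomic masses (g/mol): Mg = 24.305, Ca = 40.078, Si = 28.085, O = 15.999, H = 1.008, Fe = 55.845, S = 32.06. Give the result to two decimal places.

-36.50 percentage points

First mineral: 86.560 g Fe in 861.240 g formula = 10.05 wt% Fe.
Second mineral: 55.845 g Fe in 119.965 g formula = 46.55 wt% Fe.
10.05% − 46.55% gives a difference of -36.50 percentage points.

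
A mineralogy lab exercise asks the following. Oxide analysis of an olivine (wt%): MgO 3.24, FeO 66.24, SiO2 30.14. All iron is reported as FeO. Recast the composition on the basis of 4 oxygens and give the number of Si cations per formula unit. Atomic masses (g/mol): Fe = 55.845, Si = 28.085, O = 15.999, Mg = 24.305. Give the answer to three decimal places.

1.000 Si apfu

3.24 wt% MgO ÷ 40.304 g/mol = 0.08039 mol, giving 0.08039 Mg and 0.08039 O.
66.24 wt% FeO ÷ 71.844 g/mol = 0.92200 mol, giving 0.92200 Fe and 0.92200 O.
30.14 wt% SiO2 ÷ 60.083 g/mol = 0.50164 mol, giving 0.50164 Si and 1.00328 O.
Oxygen sums to 2.00567; scaling by 4/2.00567 = 1.99435 puts the formula on 4 O.
Si: 0.50164 × 1.99435 = 1.000 atoms per formula unit.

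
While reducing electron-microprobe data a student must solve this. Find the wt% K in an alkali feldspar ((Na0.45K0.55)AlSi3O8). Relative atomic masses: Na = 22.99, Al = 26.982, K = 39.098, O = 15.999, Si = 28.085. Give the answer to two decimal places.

7.93 mass %

M((Na0.45K0.55)AlSi3O8) = 271.078 g/mol.
K contributes 0.55 × 39.098 = 21.504 g per mole.
21.504/271.078 = 0.0793 → 7.93%.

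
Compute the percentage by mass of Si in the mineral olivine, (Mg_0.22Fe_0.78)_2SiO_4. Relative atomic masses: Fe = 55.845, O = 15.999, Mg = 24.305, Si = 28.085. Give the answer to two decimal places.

14.79 mass %

M((Mg_0.22Fe_0.78)_2SiO_4) = 189.893 g/mol.
Si contributes 1 × 28.085 = 28.085 g per mole.
28.085/189.893 = 0.1479 → 14.79%.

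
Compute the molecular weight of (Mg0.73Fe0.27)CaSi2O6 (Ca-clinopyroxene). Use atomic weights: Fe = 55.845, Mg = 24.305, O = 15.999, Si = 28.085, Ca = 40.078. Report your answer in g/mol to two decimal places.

M = 0.73·24.305 + 0.27·55.845 + 1·40.078 + 2·28.085 + 6·15.999

225.06 g/mol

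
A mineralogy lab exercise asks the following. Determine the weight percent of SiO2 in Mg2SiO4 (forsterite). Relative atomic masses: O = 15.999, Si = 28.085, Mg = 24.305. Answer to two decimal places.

Formula mass = 140.691 g/mol.
1 Si → 1.0000 mol SiO2 per formula unit; M(SiO2) = 60.083, so SiO2 mass = 60.083 g.
60.083/140.691 × 100 = 42.71 wt%.

42.71 wt%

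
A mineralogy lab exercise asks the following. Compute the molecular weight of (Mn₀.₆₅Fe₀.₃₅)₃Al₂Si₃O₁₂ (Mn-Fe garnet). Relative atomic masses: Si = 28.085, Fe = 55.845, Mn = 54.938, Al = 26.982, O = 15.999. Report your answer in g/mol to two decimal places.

495.97 g/mol

M = 1.95×54.938 + 1.05×55.845 + 2×26.982 + 3×28.085 + 12×15.999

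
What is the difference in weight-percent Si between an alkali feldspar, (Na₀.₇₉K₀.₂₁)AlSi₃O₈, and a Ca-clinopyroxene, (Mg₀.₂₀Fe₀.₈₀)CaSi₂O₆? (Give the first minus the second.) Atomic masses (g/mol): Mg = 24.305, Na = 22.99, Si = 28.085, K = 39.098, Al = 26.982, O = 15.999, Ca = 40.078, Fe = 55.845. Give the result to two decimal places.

M((Na₀.₇₉K₀.₂₁)AlSi₃O₈) = 265.602 g/mol, so wt% Si = 84.255/265.602 × 100 = 31.72%.
M((Mg₀.₂₀Fe₀.₈₀)CaSi₂O₆) = 241.779 g/mol, so wt% Si = 56.170/241.779 × 100 = 23.23%.
31.72 − 23.23 = 8.49 pp.

8.49 percentage points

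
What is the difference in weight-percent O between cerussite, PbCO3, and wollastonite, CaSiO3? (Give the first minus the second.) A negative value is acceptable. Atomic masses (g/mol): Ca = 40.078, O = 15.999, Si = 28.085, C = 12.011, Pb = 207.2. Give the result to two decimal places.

O in PbCO3: molar mass 267.208 g/mol; 3×15.999 = 47.997 g → 17.96 wt%.
O in CaSiO3: molar mass 116.160 g/mol; 3×15.999 = 47.997 g → 41.32 wt%.
Difference = 17.96 − 41.32 = -23.36 percentage points.

-23.36 percentage points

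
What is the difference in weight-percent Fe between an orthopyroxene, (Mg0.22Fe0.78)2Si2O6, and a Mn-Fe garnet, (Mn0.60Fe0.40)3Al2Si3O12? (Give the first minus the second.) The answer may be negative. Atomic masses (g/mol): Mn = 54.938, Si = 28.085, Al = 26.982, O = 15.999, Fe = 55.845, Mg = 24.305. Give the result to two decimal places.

Fe in (Mg0.22Fe0.78)2Si2O6: molar mass 249.976 g/mol; 1.56×55.845 = 87.118 g → 34.85 wt%.
Fe in (Mn0.60Fe0.40)3Al2Si3O12: molar mass 496.109 g/mol; 1.20×55.845 = 67.014 g → 13.51 wt%.
Difference = 34.85 − 13.51 = 21.34 percentage points.

21.34 percentage points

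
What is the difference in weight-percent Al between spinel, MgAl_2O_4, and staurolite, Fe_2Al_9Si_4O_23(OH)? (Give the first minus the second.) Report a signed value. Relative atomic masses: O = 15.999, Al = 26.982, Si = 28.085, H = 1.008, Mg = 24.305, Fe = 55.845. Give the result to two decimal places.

First mineral: 53.964 g Al in 142.265 g formula = 37.93 wt% Al.
Second mineral: 242.838 g Al in 851.852 g formula = 28.51 wt% Al.
37.93% − 28.51% gives a difference of 9.42 percentage points.

9.42 percentage points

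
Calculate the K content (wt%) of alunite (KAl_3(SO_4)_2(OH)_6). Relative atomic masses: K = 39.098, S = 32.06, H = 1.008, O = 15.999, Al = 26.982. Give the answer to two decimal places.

Molar mass of KAl_3(SO_4)_2(OH)_6: 1·39.098 + 3·26.982 + 2·32.06 + 14·15.999 + 6·1.008 = 414.198 g/mol.
Mass of K per formula unit: 1 × 39.098 = 39.098 g.
Weight fraction K = 39.098 / 414.198 = 0.0944.

9.44 wt%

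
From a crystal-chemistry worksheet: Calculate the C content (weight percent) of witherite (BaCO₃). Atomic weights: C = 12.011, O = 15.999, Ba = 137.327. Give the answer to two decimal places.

Molar mass of BaCO₃: 1×137.327 + 1×12.011 + 3×15.999 = 197.335 g/mol.
Mass of C per formula unit: 1 × 12.011 = 12.011 g.
Weight fraction C = 12.011 / 197.335 = 0.0609.

6.09 weight percent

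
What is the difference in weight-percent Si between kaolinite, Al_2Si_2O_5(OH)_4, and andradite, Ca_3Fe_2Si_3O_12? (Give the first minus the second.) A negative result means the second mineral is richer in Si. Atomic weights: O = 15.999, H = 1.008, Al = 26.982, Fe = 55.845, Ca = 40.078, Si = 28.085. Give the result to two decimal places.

First mineral: 56.170 g Si in 258.157 g formula = 21.76 wt% Si.
Second mineral: 84.255 g Si in 508.167 g formula = 16.58 wt% Si.
21.76% − 16.58% gives a difference of 5.18 percentage points.

5.18 percentage points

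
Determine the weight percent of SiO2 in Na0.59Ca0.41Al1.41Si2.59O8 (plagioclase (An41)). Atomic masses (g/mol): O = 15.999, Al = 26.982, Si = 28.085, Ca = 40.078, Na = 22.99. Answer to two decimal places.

Formula mass = 268.773 g/mol.
2.59 Si → 2.5900 mol SiO2 per formula unit; M(SiO2) = 60.083, so SiO2 mass = 155.615 g.
155.615/268.773 × 100 = 57.90 wt%.

57.90 wt%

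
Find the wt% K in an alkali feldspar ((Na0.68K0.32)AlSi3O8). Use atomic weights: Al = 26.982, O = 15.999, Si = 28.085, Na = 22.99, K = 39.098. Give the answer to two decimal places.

4.68 mass %

Formula mass = 0.68×22.99 + 0.32×39.098 + 1×26.982 + 3×28.085 + 8×15.999 = 267.374 g/mol, of which 12.511 g is K.
So K makes up 12.511/267.374 = 0.0468 of the mass, i.e. 4.68%.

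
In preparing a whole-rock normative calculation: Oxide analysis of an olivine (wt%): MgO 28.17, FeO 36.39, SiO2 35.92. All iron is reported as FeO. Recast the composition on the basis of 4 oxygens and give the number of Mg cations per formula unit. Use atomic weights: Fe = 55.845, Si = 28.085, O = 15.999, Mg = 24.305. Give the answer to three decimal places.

MgO: 28.17/40.304 = 0.69894 mol → 0.69894 mol Mg, 0.69894 mol O.
FeO: 36.39/71.844 = 0.50651 mol → 0.50651 mol Fe, 0.50651 mol O.
SiO2: 35.92/60.083 = 0.59784 mol → 0.59784 mol Si, 1.19568 mol O.
Total oxygen = 2.40113 mol. Normalization factor = 4/2.40113 = 1.66588.
Mg per 4 O = 0.69894 × 1.66588 = 1.164.

1.164 Mg apfu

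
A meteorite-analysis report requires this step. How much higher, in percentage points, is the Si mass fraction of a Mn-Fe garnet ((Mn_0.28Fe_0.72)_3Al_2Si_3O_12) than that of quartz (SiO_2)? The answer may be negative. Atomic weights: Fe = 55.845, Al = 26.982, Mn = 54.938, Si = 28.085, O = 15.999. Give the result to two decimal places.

Si in (Mn_0.28Fe_0.72)_3Al_2Si_3O_12: molar mass 496.980 g/mol; 3×28.085 = 84.255 g → 16.95 wt%.
Si in SiO_2: molar mass 60.083 g/mol; 1×28.085 = 28.085 g → 46.74 wt%.
Difference = 16.95 − 46.74 = -29.79 percentage points.

-29.79 percentage points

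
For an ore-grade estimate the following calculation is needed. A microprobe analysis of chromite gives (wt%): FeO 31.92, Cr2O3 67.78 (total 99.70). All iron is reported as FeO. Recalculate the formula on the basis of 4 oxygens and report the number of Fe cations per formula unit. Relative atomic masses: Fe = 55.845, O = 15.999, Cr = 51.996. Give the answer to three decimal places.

0.997 Fe apfu

FeO (M=71.844): mol = 0.44430; Fe = 0.44430, O = 0.44430.
Cr2O3 (M=151.989): mol = 0.44595; Cr = 0.89190, O = 1.33785.
ΣO = 1.78215; factor = 4/ΣO = 2.24448.
Fe apfu = 0.44430 × 2.24448 = 0.997.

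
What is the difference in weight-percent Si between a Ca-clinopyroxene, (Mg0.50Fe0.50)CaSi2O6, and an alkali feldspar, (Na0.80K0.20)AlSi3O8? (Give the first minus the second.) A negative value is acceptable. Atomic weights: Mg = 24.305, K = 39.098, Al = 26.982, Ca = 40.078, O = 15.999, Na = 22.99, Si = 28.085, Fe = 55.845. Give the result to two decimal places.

First mineral: 56.170 g Si in 232.317 g formula = 24.18 wt% Si.
Second mineral: 84.255 g Si in 265.441 g formula = 31.74 wt% Si.
24.18% − 31.74% gives a difference of -7.56 percentage points.

-7.56 percentage points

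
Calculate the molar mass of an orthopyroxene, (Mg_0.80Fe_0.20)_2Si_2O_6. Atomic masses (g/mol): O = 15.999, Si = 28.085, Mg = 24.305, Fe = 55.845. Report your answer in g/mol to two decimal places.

213.39 g/mol

The formula mass is the sum 1.60×24.305 + 0.40×55.845 + 2×28.085 + 6×15.999.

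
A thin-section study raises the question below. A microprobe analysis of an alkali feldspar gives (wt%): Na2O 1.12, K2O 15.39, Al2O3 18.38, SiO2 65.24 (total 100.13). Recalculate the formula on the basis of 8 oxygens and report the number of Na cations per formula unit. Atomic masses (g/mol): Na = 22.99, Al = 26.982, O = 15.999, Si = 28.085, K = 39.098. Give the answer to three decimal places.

1.12 wt% Na2O ÷ 61.979 g/mol = 0.01807 mol, giving 0.03614 Na and 0.01807 O.
15.39 wt% K2O ÷ 94.195 g/mol = 0.16338 mol, giving 0.32676 K and 0.16338 O.
18.38 wt% Al2O3 ÷ 101.961 g/mol = 0.18027 mol, giving 0.36054 Al and 0.54081 O.
65.24 wt% SiO2 ÷ 60.083 g/mol = 1.08583 mol, giving 1.08583 Si and 2.17166 O.
Oxygen sums to 2.89392; scaling by 8/2.89392 = 2.76442 puts the formula on 8 O.
Na: 0.03614 × 2.76442 = 0.100 atoms per formula unit.

0.100 Na apfu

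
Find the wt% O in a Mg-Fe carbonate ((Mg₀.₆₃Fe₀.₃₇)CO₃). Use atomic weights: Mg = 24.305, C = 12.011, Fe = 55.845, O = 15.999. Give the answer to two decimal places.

M((Mg₀.₆₃Fe₀.₃₇)CO₃) = 95.983 g/mol.
O contributes 3 × 15.999 = 47.997 g per mole.
47.997/95.983 = 0.5001 → 50.01%.

50.01 weight percent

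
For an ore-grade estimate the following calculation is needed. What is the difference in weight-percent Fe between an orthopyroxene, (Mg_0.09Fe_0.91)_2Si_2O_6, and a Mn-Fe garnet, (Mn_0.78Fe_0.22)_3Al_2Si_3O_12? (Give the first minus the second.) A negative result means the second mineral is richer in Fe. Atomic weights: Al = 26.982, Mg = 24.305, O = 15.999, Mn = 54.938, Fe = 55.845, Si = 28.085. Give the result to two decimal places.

First mineral: 101.638 g Fe in 258.177 g formula = 39.37 wt% Fe.
Second mineral: 36.858 g Fe in 495.620 g formula = 7.44 wt% Fe.
39.37% − 7.44% gives a difference of 31.93 percentage points.

31.93 percentage points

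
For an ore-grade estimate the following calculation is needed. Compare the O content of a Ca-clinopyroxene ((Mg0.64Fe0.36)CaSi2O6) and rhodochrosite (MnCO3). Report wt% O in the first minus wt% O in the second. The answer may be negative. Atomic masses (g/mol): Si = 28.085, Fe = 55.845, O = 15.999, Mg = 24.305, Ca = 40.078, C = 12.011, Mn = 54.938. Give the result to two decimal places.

0.36 percentage points

First mineral: 95.994 g O in 227.901 g formula = 42.12 wt% O.
Second mineral: 47.997 g O in 114.946 g formula = 41.76 wt% O.
42.12% − 41.76% gives a difference of 0.36 percentage points.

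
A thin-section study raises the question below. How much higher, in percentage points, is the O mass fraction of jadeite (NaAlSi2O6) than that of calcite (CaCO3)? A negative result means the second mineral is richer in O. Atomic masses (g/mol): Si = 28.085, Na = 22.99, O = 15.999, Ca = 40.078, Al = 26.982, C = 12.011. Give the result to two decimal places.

O in NaAlSi2O6: molar mass 202.136 g/mol; 6×15.999 = 95.994 g → 47.49 wt%.
O in CaCO3: molar mass 100.086 g/mol; 3×15.999 = 47.997 g → 47.96 wt%.
Difference = 47.49 − 47.96 = -0.47 percentage points.

-0.47 percentage points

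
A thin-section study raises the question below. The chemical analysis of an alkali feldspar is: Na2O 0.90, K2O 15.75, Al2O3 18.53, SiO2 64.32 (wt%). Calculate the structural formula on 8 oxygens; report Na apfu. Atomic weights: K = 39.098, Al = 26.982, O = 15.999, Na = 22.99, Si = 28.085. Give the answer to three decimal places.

0.081 Na apfu

Na2O (M=61.979): mol = 0.01452; Na = 0.02904, O = 0.01452.
K2O (M=94.195): mol = 0.16721; K = 0.33442, O = 0.16721.
Al2O3 (M=101.961): mol = 0.18174; Al = 0.36348, O = 0.54522.
SiO2 (M=60.083): mol = 1.07052; Si = 1.07052, O = 2.14104.
ΣO = 2.86799; factor = 8/ΣO = 2.78941.
Na apfu = 0.02904 × 2.78941 = 0.081.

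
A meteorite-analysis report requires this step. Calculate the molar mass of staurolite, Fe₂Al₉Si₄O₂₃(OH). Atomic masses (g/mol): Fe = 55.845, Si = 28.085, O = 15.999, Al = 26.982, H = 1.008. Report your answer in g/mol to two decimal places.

851.85 g/mol

Fe: 2 × 55.845 = 111.6900
Al: 9 × 26.982 = 242.8380
Si: 4 × 28.085 = 112.3400
O: 24 × 15.999 = 383.9760
H: 1 × 1.008 = 1.0080
Summing the contributions gives the formula mass.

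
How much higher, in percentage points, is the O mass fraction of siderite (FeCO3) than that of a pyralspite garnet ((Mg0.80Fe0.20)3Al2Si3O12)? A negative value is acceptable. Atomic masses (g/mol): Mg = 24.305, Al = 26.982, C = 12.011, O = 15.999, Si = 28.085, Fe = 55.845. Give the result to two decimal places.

-4.06 percentage points

First mineral: 47.997 g O in 115.853 g formula = 41.43 wt% O.
Second mineral: 191.988 g O in 422.046 g formula = 45.49 wt% O.
41.43% − 45.49% gives a difference of -4.06 percentage points.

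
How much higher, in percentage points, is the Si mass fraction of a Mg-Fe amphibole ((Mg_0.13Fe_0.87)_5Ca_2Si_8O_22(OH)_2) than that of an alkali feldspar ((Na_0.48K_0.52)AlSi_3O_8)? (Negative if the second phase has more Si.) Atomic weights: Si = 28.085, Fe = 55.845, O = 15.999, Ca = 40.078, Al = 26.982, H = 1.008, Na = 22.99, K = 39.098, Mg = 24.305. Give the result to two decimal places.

Si in (Mg_0.13Fe_0.87)_5Ca_2Si_8O_22(OH)_2: molar mass 949.552 g/mol; 8×28.085 = 224.680 g → 23.66 wt%.
Si in (Na_0.48K_0.52)AlSi_3O_8: molar mass 270.595 g/mol; 3×28.085 = 84.255 g → 31.14 wt%.
Difference = 23.66 − 31.14 = -7.48 percentage points.

-7.48 percentage points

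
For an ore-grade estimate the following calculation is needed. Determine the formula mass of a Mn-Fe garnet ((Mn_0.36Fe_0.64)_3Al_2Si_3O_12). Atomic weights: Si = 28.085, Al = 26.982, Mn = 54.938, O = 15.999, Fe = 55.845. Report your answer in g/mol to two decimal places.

496.76 g/mol

Mn: 1.08 × 54.938 = 59.3330
Fe: 1.92 × 55.845 = 107.2224
Al: 2 × 26.982 = 53.9640
Si: 3 × 28.085 = 84.2550
O: 12 × 15.999 = 191.9880
Summing the contributions gives the formula mass.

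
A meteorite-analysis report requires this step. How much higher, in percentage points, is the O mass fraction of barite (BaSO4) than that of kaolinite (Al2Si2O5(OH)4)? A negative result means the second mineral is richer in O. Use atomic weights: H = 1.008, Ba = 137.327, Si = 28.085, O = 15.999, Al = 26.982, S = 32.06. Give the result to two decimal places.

-28.36 percentage points

First mineral: 63.996 g O in 233.383 g formula = 27.42 wt% O.
Second mineral: 143.991 g O in 258.157 g formula = 55.78 wt% O.
27.42% − 55.78% gives a difference of -28.36 percentage points.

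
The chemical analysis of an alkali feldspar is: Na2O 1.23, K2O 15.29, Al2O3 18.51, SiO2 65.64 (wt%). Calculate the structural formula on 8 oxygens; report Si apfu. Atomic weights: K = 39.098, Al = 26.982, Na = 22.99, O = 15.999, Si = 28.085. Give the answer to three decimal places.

Na2O (M=61.979): mol = 0.01985; Na = 0.03970, O = 0.01985.
K2O (M=94.195): mol = 0.16232; K = 0.32464, O = 0.16232.
Al2O3 (M=101.961): mol = 0.18154; Al = 0.36308, O = 0.54462.
SiO2 (M=60.083): mol = 1.09249; Si = 1.09249, O = 2.18498.
ΣO = 2.91177; factor = 8/ΣO = 2.74747.
Si apfu = 1.09249 × 2.74747 = 3.002.

3.002 Si apfu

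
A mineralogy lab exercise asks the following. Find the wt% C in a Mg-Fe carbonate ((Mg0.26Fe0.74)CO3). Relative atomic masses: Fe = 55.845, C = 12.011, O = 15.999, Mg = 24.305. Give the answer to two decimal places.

M((Mg0.26Fe0.74)CO3) = 107.653 g/mol.
C contributes 1 × 12.011 = 12.011 g per mole.
12.011/107.653 = 0.1116 → 11.16%.

11.16 weight percent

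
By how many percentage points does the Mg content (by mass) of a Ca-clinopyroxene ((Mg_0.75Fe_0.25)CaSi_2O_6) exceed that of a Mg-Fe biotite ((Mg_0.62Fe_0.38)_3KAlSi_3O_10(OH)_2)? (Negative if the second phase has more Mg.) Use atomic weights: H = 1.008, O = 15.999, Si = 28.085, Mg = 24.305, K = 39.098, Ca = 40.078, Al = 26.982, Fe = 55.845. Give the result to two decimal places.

Mg in (Mg_0.75Fe_0.25)CaSi_2O_6: molar mass 224.432 g/mol; 0.75×24.305 = 18.229 g → 8.12 wt%.
Mg in (Mg_0.62Fe_0.38)_3KAlSi_3O_10(OH)_2: molar mass 453.210 g/mol; 1.86×24.305 = 45.207 g → 9.97 wt%.
Difference = 8.12 − 9.97 = -1.85 percentage points.

-1.85 percentage points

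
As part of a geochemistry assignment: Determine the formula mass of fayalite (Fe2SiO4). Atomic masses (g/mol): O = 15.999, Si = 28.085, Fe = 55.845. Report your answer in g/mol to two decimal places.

The formula mass is the sum 2(55.845) + 1(28.085) + 4(15.999).

203.77 g/mol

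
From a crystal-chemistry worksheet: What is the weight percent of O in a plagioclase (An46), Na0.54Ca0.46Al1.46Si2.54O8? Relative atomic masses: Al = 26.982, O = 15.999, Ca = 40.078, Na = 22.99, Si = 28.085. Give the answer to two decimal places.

M(Na0.54Ca0.46Al1.46Si2.54O8) = 269.572 g/mol.
O contributes 8 × 15.999 = 127.992 g per mole.
127.992/269.572 = 0.4748 → 47.48%.

47.48 wt%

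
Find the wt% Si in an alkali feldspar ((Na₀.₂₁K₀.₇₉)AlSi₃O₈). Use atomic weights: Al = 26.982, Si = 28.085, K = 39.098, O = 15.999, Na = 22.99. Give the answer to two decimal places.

M((Na₀.₂₁K₀.₇₉)AlSi₃O₈) = 274.944 g/mol.
Si contributes 3 × 28.085 = 84.255 g per mole.
84.255/274.944 = 0.3064 → 30.64%.

30.64 mass %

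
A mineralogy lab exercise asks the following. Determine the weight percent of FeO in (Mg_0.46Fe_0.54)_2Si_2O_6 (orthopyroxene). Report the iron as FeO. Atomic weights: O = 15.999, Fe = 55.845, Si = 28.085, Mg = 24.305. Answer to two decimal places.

M((Mg_0.46Fe_0.54)_2Si_2O_6) = 234.837 g/mol; M(FeO) = 71.844 g/mol.
Moles FeO per formula unit = 1.08 Fe ÷ 1 = 1.0800.
FeO fraction = (1.0800 × 71.844) / 234.837 = 77.592/234.837 = 0.3304.

33.04 wt%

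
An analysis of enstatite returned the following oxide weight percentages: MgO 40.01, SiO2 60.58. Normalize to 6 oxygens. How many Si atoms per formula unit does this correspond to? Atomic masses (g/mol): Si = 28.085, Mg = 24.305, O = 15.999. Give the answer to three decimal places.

2.010 Si apfu

MgO (M=40.304): mol = 0.99271; Mg = 0.99271, O = 0.99271.
SiO2 (M=60.083): mol = 1.00827; Si = 1.00827, O = 2.01654.
ΣO = 3.00925; factor = 6/ΣO = 1.99385.
Si apfu = 1.00827 × 1.99385 = 2.010.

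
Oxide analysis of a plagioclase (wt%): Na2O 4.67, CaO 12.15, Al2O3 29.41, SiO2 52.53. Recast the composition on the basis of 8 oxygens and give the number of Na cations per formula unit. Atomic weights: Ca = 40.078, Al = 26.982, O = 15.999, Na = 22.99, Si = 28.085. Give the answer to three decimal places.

0.415 Na apfu

4.67 wt% Na2O ÷ 61.979 g/mol = 0.07535 mol, giving 0.15070 Na and 0.07535 O.
12.15 wt% CaO ÷ 56.077 g/mol = 0.21667 mol, giving 0.21667 Ca and 0.21667 O.
29.41 wt% Al2O3 ÷ 101.961 g/mol = 0.28844 mol, giving 0.57688 Al and 0.86532 O.
52.53 wt% SiO2 ÷ 60.083 g/mol = 0.87429 mol, giving 0.87429 Si and 1.74858 O.
Oxygen sums to 2.90592; scaling by 8/2.90592 = 2.75300 puts the formula on 8 O.
Na: 0.15070 × 2.75300 = 0.415 atoms per formula unit.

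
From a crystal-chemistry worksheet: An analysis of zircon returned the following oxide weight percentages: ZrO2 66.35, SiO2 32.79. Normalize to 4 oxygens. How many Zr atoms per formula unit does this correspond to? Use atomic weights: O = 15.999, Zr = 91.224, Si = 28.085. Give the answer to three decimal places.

ZrO2: 66.35/123.222 = 0.53846 mol → 0.53846 mol Zr, 1.07692 mol O.
SiO2: 32.79/60.083 = 0.54575 mol → 0.54575 mol Si, 1.09150 mol O.
Total oxygen = 2.16842 mol. Normalization factor = 4/2.16842 = 1.84466.
Zr per 4 O = 0.53846 × 1.84466 = 0.993.

0.993 Zr apfu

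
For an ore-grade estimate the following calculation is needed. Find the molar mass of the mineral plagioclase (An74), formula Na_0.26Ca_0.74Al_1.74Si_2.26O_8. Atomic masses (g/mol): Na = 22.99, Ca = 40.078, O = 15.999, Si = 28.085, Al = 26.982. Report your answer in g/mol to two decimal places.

274.05 g/mol

The formula mass is the sum 0.26(22.99) + 0.74(40.078) + 1.74(26.982) + 2.26(28.085) + 8(15.999).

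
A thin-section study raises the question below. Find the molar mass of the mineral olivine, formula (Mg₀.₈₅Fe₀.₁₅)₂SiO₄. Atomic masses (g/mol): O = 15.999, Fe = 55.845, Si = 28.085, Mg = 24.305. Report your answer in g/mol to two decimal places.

150.15 g/mol

Mg: 1.70 × 24.305 = 41.3185
Fe: 0.30 × 55.845 = 16.7535
Si: 1 × 28.085 = 28.0850
O: 4 × 15.999 = 63.9960
Summing the contributions gives the formula mass.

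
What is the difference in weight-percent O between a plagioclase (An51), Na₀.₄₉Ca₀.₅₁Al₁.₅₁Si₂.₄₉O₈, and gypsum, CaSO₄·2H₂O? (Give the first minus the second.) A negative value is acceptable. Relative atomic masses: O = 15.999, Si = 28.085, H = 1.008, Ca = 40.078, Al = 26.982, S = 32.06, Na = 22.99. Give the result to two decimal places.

M(Na₀.₄₉Ca₀.₅₁Al₁.₅₁Si₂.₄₉O₈) = 270.371 g/mol, so wt% O = 127.992/270.371 × 100 = 47.34%.
M(CaSO₄·2H₂O) = 172.164 g/mol, so wt% O = 95.994/172.164 × 100 = 55.76%.
47.34 − 55.76 = -8.42 pp.

-8.42 percentage points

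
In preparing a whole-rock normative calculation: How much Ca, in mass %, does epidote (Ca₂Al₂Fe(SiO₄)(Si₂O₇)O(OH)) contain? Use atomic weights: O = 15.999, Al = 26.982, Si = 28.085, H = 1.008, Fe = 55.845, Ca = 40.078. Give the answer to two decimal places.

16.59 mass %

M(Ca₂Al₂Fe(SiO₄)(Si₂O₇)O(OH)) = 483.215 g/mol.
Ca contributes 2 × 40.078 = 80.156 g per mole.
80.156/483.215 = 0.1659 → 16.59%.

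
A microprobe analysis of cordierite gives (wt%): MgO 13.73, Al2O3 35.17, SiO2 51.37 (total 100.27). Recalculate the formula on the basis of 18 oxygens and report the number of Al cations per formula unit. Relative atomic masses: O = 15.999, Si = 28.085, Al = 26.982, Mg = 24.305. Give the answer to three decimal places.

4.025 Al apfu

MgO: 13.73/40.304 = 0.34066 mol → 0.34066 mol Mg, 0.34066 mol O.
Al2O3: 35.17/101.961 = 0.34494 mol → 0.68988 mol Al, 1.03482 mol O.
SiO2: 51.37/60.083 = 0.85498 mol → 0.85498 mol Si, 1.70996 mol O.
Total oxygen = 3.08544 mol. Normalization factor = 18/3.08544 = 5.83385.
Al per 18 O = 0.68988 × 5.83385 = 4.025.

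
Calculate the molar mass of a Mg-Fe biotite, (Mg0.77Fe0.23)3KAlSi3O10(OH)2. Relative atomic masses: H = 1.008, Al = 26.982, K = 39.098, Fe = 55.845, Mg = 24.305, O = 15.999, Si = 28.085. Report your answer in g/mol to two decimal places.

The formula mass is the sum 2.31*24.305 + 0.69*55.845 + 1*39.098 + 1*26.982 + 3*28.085 + 12*15.999 + 2*1.008.

439.02 g/mol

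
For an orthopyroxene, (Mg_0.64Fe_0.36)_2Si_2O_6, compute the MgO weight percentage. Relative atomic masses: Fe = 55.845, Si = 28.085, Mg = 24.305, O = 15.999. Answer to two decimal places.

M((Mg_0.64Fe_0.36)_2Si_2O_6) = 223.483 g/mol; M(MgO) = 40.304 g/mol.
Moles MgO per formula unit = 1.28 Mg ÷ 1 = 1.2800.
MgO fraction = (1.2800 × 40.304) / 223.483 = 51.589/223.483 = 0.2308.

23.08 wt%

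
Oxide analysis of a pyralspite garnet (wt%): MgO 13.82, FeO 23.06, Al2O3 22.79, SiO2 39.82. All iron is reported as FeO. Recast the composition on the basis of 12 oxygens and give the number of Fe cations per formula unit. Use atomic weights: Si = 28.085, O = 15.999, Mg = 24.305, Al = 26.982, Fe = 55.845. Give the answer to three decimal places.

1.448 Fe apfu

MgO: 13.82/40.304 = 0.34289 mol → 0.34289 mol Mg, 0.34289 mol O.
FeO: 23.06/71.844 = 0.32097 mol → 0.32097 mol Fe, 0.32097 mol O.
Al2O3: 22.79/101.961 = 0.22352 mol → 0.44704 mol Al, 0.67056 mol O.
SiO2: 39.82/60.083 = 0.66275 mol → 0.66275 mol Si, 1.32550 mol O.
Total oxygen = 2.65992 mol. Normalization factor = 12/2.65992 = 4.51141.
Fe per 12 O = 0.32097 × 4.51141 = 1.448.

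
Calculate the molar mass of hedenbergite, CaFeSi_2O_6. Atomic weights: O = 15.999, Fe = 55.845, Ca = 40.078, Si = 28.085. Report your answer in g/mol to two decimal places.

248.09 g/mol

Ca: 1 × 40.078 = 40.0780
Fe: 1 × 55.845 = 55.8450
Si: 2 × 28.085 = 56.1700
O: 6 × 15.999 = 95.9940
Summing the contributions gives the formula mass.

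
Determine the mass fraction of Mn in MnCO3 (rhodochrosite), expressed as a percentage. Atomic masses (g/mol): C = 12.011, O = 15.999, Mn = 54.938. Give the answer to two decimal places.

47.79 mass %

Formula mass = 1·54.938 + 1·12.011 + 3·15.999 = 114.946 g/mol, of which 54.938 g is Mn.
So Mn makes up 54.938/114.946 = 0.4779 of the mass, i.e. 47.79%.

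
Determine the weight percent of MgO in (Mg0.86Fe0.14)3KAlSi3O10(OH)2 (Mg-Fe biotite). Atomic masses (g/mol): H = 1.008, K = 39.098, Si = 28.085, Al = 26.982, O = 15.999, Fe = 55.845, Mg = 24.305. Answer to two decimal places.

M((Mg0.86Fe0.14)3KAlSi3O10(OH)2) = 430.501 g/mol; M(MgO) = 40.304 g/mol.
Moles MgO per formula unit = 2.58 Mg ÷ 1 = 2.5800.
MgO fraction = (2.5800 × 40.304) / 430.501 = 103.984/430.501 = 0.2415.

24.15 wt%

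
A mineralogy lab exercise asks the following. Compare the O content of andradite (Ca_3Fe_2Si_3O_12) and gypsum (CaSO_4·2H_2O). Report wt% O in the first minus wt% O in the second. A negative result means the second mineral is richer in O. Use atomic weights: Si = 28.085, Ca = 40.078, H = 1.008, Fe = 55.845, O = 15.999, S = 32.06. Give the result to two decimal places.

-17.98 percentage points

First mineral: 191.988 g O in 508.167 g formula = 37.78 wt% O.
Second mineral: 95.994 g O in 172.164 g formula = 55.76 wt% O.
37.78% − 55.76% gives a difference of -17.98 percentage points.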